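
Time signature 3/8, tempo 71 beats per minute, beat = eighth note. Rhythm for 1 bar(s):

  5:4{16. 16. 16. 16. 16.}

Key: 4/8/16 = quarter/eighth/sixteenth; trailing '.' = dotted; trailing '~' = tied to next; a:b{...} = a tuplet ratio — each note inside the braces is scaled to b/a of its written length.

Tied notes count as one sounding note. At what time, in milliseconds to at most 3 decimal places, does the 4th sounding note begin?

note 4 onset = 9/5b = 1521.127ms

1. 0.0ms @ 0 + 507.042ms (3/5)
2. 507.042ms @ 3/5 + 507.042ms (3/5)
3. 1014.085ms @ 6/5 + 507.042ms (3/5)
4. 1521.127ms @ 9/5 + 507.042ms (3/5)
5. 2028.169ms @ 12/5 + 507.042ms (3/5)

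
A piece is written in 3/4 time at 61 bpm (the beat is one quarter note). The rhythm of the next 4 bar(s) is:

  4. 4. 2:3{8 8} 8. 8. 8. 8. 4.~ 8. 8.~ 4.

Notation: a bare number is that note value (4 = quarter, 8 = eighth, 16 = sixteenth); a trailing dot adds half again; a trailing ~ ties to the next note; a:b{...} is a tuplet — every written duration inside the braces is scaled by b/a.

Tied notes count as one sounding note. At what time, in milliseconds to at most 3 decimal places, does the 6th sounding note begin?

note 6 onset = 21/4b = 5163.934ms

1. 0.0ms @ 0 + 1475.41ms (3/2)
2. 1475.41ms @ 3/2 + 1475.41ms (3/2)
3. 2950.82ms @ 3 + 737.705ms (3/4)
4. 3688.525ms @ 15/4 + 737.705ms (3/4)
5. 4426.23ms @ 9/2 + 737.705ms (3/4)
6. 5163.934ms @ 21/4 + 737.705ms (3/4)
7. 5901.639ms @ 6 + 737.705ms (3/4)
8. 6639.344ms @ 27/4 + 737.705ms (3/4)
9. 7377.049ms @ 15/2 + 2213.115ms (9/4)
10. 9590.164ms @ 39/4 + 2213.115ms (9/4)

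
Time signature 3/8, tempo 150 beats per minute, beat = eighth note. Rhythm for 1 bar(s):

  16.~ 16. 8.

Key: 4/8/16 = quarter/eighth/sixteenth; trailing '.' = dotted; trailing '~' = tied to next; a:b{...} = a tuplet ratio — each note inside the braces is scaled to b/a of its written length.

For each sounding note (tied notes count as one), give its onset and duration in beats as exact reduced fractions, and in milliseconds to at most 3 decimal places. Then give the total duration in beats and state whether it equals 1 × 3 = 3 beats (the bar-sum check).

1) 0.0ms=0b +600.0ms=3/2b
2) 600.0ms=3/2b +600.0ms=3/2b
Σ=3b of 3 (150bpm 3/8) — PASS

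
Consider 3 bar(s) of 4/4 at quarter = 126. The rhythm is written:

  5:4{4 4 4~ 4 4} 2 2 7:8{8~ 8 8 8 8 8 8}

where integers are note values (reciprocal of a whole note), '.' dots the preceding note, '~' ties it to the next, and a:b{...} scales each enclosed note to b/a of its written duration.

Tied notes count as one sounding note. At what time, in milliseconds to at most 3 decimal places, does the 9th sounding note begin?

1. 0.0ms @ 0 + 380.952ms (4/5)
2. 380.952ms @ 4/5 + 380.952ms (4/5)
3. 761.905ms @ 8/5 + 761.905ms (8/5)
4. 1523.81ms @ 16/5 + 380.952ms (4/5)
5. 1904.762ms @ 4 + 952.381ms (2)
6. 2857.143ms @ 6 + 952.381ms (2)
7. 3809.524ms @ 8 + 544.218ms (8/7)
8. 4353.741ms @ 64/7 + 272.109ms (4/7)
9. 4625.85ms @ 68/7 + 272.109ms (4/7)
10. 4897.959ms @ 72/7 + 272.109ms (4/7)
11. 5170.068ms @ 76/7 + 272.109ms (4/7)
12. 5442.177ms @ 80/7 + 272.109ms (4/7)

note 9 onset = 68/7b = 4625.85ms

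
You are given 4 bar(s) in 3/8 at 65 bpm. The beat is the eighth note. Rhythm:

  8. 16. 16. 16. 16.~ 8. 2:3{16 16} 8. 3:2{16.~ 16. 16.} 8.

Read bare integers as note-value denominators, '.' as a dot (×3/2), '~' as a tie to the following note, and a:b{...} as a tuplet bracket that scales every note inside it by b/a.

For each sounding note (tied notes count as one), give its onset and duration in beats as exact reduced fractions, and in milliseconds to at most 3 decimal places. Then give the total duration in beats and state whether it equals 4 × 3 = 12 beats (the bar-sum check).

1) 0.0ms=0b +1384.615ms=3/2b
2) 1384.615ms=3/2b +692.308ms=3/4b
3) 2076.923ms=9/4b +692.308ms=3/4b
4) 2769.231ms=3b +692.308ms=3/4b
5) 3461.538ms=15/4b +2076.923ms=9/4b
6) 5538.462ms=6b +692.308ms=3/4b
7) 6230.769ms=27/4b +692.308ms=3/4b
8) 6923.077ms=15/2b +1384.615ms=3/2b
9) 8307.692ms=9b +923.077ms=1b
10) 9230.769ms=10b +461.538ms=1/2b
11) 9692.308ms=21/2b +1384.615ms=3/2b
Σ=12b of 12 (65bpm 3/8) — PASS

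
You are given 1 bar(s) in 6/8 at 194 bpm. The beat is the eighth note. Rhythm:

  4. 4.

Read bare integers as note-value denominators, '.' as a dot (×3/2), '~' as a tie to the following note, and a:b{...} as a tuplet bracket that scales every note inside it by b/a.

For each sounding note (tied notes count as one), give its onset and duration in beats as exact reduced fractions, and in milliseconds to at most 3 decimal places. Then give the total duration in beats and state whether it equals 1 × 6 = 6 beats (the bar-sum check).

1) 0.0ms=0b +927.835ms=3b
2) 927.835ms=3b +927.835ms=3b
Σ=6b of 6 (194bpm 6/8) — PASS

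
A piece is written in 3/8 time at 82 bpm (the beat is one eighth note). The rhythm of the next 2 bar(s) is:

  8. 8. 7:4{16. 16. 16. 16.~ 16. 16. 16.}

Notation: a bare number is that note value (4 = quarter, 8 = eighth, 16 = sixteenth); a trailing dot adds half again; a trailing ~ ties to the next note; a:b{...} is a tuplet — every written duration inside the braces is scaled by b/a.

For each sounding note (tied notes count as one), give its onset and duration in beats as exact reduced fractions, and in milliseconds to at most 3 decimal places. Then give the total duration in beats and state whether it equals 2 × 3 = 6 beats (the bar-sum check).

1) 0.0ms=0b +1097.561ms=3/2b
2) 1097.561ms=3/2b +1097.561ms=3/2b
3) 2195.122ms=3b +313.589ms=3/7b
4) 2508.711ms=24/7b +313.589ms=3/7b
5) 2822.3ms=27/7b +313.589ms=3/7b
6) 3135.889ms=30/7b +627.178ms=6/7b
7) 3763.066ms=36/7b +313.589ms=3/7b
8) 4076.655ms=39/7b +313.589ms=3/7b
Σ=6b of 6 (82bpm 3/8) — PASS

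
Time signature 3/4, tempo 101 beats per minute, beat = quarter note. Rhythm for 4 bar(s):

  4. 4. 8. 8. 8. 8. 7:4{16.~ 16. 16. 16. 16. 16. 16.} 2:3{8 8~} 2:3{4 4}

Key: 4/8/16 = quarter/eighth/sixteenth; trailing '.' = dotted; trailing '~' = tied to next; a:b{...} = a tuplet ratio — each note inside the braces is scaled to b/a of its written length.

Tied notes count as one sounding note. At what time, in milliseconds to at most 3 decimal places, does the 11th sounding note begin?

1. 0.0ms @ 0 + 891.089ms (3/2)
2. 891.089ms @ 3/2 + 891.089ms (3/2)
3. 1782.178ms @ 3 + 445.545ms (3/4)
4. 2227.723ms @ 15/4 + 445.545ms (3/4)
5. 2673.267ms @ 9/2 + 445.545ms (3/4)
6. 3118.812ms @ 21/4 + 445.545ms (3/4)
7. 3564.356ms @ 6 + 254.597ms (3/7)
8. 3818.953ms @ 45/7 + 127.298ms (3/14)
9. 3946.252ms @ 93/14 + 127.298ms (3/14)
10. 4073.55ms @ 48/7 + 127.298ms (3/14)
11. 4200.849ms @ 99/14 + 127.298ms (3/14)
12. 4328.147ms @ 51/7 + 127.298ms (3/14)
13. 4455.446ms @ 15/2 + 445.545ms (3/4)
14. 4900.99ms @ 33/4 + 1336.634ms (9/4)
15. 6237.624ms @ 21/2 + 891.089ms (3/2)

note 11 onset = 99/14b = 4200.849ms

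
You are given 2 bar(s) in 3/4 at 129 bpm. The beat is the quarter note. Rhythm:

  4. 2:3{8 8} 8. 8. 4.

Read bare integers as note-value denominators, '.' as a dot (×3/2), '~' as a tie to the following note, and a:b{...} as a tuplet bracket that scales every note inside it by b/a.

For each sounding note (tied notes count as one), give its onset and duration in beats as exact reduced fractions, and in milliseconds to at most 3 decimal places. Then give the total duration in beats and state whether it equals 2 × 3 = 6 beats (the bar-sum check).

1) 0.0ms=0b +697.674ms=3/2b
2) 697.674ms=3/2b +348.837ms=3/4b
3) 1046.512ms=9/4b +348.837ms=3/4b
4) 1395.349ms=3b +348.837ms=3/4b
5) 1744.186ms=15/4b +348.837ms=3/4b
6) 2093.023ms=9/2b +697.674ms=3/2b
Σ=6b of 6 (129bpm 3/4) — PASS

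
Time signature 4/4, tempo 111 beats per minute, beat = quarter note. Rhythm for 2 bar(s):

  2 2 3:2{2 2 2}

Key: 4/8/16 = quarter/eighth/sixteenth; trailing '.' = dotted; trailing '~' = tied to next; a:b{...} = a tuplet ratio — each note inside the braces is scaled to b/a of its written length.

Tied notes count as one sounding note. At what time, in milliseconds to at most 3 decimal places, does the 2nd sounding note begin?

note 2 onset = 2b = 1081.081ms

1. 0.0ms @ 0 + 1081.081ms (2)
2. 1081.081ms @ 2 + 1081.081ms (2)
3. 2162.162ms @ 4 + 720.721ms (4/3)
4. 2882.883ms @ 16/3 + 720.721ms (4/3)
5. 3603.604ms @ 20/3 + 720.721ms (4/3)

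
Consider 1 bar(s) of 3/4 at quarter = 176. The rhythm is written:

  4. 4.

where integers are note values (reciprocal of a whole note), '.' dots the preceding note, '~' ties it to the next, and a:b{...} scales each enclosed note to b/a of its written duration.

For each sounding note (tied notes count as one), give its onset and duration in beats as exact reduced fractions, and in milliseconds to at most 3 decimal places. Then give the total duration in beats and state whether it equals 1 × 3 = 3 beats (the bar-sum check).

1) 0.0ms=0b +511.364ms=3/2b
2) 511.364ms=3/2b +511.364ms=3/2b
Σ=3b of 3 (176bpm 3/4) — PASS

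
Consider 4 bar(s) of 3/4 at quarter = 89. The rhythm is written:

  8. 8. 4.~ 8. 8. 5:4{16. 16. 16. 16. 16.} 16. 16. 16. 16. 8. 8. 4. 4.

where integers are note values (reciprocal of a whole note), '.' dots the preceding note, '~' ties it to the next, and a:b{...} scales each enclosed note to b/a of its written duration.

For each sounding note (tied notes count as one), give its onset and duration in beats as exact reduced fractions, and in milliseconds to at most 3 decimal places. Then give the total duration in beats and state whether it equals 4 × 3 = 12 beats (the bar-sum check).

1) 0.0ms=0b +505.618ms=3/4b
2) 505.618ms=3/4b +505.618ms=3/4b
3) 1011.236ms=3/2b +1516.854ms=9/4b
4) 2528.09ms=15/4b +505.618ms=3/4b
5) 3033.708ms=9/2b +202.247ms=3/10b
6) 3235.955ms=24/5b +202.247ms=3/10b
7) 3438.202ms=51/10b +202.247ms=3/10b
8) 3640.449ms=27/5b +202.247ms=3/10b
9) 3842.697ms=57/10b +202.247ms=3/10b
10) 4044.944ms=6b +252.809ms=3/8b
11) 4297.753ms=51/8b +252.809ms=3/8b
12) 4550.562ms=27/4b +252.809ms=3/8b
13) 4803.371ms=57/8b +252.809ms=3/8b
14) 5056.18ms=15/2b +505.618ms=3/4b
15) 5561.798ms=33/4b +505.618ms=3/4b
16) 6067.416ms=9b +1011.236ms=3/2b
17) 7078.652ms=21/2b +1011.236ms=3/2b
Σ=12b of 12 (89bpm 3/4) — PASS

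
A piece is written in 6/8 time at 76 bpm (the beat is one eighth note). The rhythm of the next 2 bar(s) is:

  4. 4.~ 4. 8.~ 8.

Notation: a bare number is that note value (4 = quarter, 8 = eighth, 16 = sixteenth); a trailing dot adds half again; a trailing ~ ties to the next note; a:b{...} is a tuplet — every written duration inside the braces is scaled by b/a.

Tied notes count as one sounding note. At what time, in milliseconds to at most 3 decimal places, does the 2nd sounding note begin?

1. 0.0ms @ 0 + 2368.421ms (3)
2. 2368.421ms @ 3 + 4736.842ms (6)
3. 7105.263ms @ 9 + 2368.421ms (3)

note 2 onset = 3b = 2368.421ms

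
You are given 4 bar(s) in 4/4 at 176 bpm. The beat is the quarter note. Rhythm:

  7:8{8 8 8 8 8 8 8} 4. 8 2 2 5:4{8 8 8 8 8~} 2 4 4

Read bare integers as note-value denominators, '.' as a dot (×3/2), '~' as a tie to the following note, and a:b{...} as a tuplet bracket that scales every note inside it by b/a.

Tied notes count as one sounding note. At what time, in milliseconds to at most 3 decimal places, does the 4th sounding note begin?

note 4 onset = 12/7b = 584.416ms

1. 0.0ms @ 0 + 194.805ms (4/7)
2. 194.805ms @ 4/7 + 194.805ms (4/7)
3. 389.61ms @ 8/7 + 194.805ms (4/7)
4. 584.416ms @ 12/7 + 194.805ms (4/7)
5. 779.221ms @ 16/7 + 194.805ms (4/7)
6. 974.026ms @ 20/7 + 194.805ms (4/7)
7. 1168.831ms @ 24/7 + 194.805ms (4/7)
8. 1363.636ms @ 4 + 511.364ms (3/2)
9. 1875.0ms @ 11/2 + 170.455ms (1/2)
10. 2045.455ms @ 6 + 681.818ms (2)
11. 2727.273ms @ 8 + 681.818ms (2)
12. 3409.091ms @ 10 + 136.364ms (2/5)
13. 3545.455ms @ 52/5 + 136.364ms (2/5)
14. 3681.818ms @ 54/5 + 136.364ms (2/5)
15. 3818.182ms @ 56/5 + 136.364ms (2/5)
16. 3954.545ms @ 58/5 + 818.182ms (12/5)
17. 4772.727ms @ 14 + 340.909ms (1)
18. 5113.636ms @ 15 + 340.909ms (1)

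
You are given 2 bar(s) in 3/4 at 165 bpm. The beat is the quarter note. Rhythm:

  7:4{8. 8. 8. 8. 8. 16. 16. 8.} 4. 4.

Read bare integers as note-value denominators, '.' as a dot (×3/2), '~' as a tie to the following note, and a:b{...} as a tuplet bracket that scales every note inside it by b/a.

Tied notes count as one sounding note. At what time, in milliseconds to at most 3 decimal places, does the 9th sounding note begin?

note 9 onset = 3b = 1090.909ms

1. 0.0ms @ 0 + 155.844ms (3/7)
2. 155.844ms @ 3/7 + 155.844ms (3/7)
3. 311.688ms @ 6/7 + 155.844ms (3/7)
4. 467.532ms @ 9/7 + 155.844ms (3/7)
5. 623.377ms @ 12/7 + 155.844ms (3/7)
6. 779.221ms @ 15/7 + 77.922ms (3/14)
7. 857.143ms @ 33/14 + 77.922ms (3/14)
8. 935.065ms @ 18/7 + 155.844ms (3/7)
9. 1090.909ms @ 3 + 545.455ms (3/2)
10. 1636.364ms @ 9/2 + 545.455ms (3/2)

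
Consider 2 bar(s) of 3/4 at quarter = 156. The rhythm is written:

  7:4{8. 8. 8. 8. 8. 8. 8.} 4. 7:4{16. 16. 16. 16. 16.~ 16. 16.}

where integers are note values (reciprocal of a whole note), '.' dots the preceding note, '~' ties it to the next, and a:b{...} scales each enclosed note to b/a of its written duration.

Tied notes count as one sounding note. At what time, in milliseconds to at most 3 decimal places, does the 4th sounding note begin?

note 4 onset = 9/7b = 494.505ms

1. 0.0ms @ 0 + 164.835ms (3/7)
2. 164.835ms @ 3/7 + 164.835ms (3/7)
3. 329.67ms @ 6/7 + 164.835ms (3/7)
4. 494.505ms @ 9/7 + 164.835ms (3/7)
5. 659.341ms @ 12/7 + 164.835ms (3/7)
6. 824.176ms @ 15/7 + 164.835ms (3/7)
7. 989.011ms @ 18/7 + 164.835ms (3/7)
8. 1153.846ms @ 3 + 576.923ms (3/2)
9. 1730.769ms @ 9/2 + 82.418ms (3/14)
10. 1813.187ms @ 33/7 + 82.418ms (3/14)
11. 1895.604ms @ 69/14 + 82.418ms (3/14)
12. 1978.022ms @ 36/7 + 82.418ms (3/14)
13. 2060.44ms @ 75/14 + 164.835ms (3/7)
14. 2225.275ms @ 81/14 + 82.418ms (3/14)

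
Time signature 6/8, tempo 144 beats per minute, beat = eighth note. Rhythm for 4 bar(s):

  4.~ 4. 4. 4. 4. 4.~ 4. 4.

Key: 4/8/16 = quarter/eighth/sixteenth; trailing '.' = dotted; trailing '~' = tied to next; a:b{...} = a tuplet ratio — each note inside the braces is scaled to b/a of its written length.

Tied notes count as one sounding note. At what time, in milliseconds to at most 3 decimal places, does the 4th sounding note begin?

note 4 onset = 12b = 5000.0ms

1. 0.0ms @ 0 + 2500.0ms (6)
2. 2500.0ms @ 6 + 1250.0ms (3)
3. 3750.0ms @ 9 + 1250.0ms (3)
4. 5000.0ms @ 12 + 1250.0ms (3)
5. 6250.0ms @ 15 + 2500.0ms (6)
6. 8750.0ms @ 21 + 1250.0ms (3)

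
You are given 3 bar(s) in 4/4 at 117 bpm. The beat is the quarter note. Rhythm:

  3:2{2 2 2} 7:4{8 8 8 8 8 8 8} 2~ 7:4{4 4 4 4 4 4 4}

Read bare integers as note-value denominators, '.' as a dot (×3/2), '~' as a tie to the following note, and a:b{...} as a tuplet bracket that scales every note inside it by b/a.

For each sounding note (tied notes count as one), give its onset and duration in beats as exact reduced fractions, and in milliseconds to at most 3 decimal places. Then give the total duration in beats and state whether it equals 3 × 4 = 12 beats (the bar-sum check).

1) 0.0ms=0b +683.761ms=4/3b
2) 683.761ms=4/3b +683.761ms=4/3b
3) 1367.521ms=8/3b +683.761ms=4/3b
4) 2051.282ms=4b +146.52ms=2/7b
5) 2197.802ms=30/7b +146.52ms=2/7b
6) 2344.322ms=32/7b +146.52ms=2/7b
7) 2490.842ms=34/7b +146.52ms=2/7b
8) 2637.363ms=36/7b +146.52ms=2/7b
9) 2783.883ms=38/7b +146.52ms=2/7b
10) 2930.403ms=40/7b +146.52ms=2/7b
11) 3076.923ms=6b +1318.681ms=18/7b
12) 4395.604ms=60/7b +293.04ms=4/7b
13) 4688.645ms=64/7b +293.04ms=4/7b
14) 4981.685ms=68/7b +293.04ms=4/7b
15) 5274.725ms=72/7b +293.04ms=4/7b
16) 5567.766ms=76/7b +293.04ms=4/7b
17) 5860.806ms=80/7b +293.04ms=4/7b
Σ=12b of 12 (117bpm 4/4) — PASS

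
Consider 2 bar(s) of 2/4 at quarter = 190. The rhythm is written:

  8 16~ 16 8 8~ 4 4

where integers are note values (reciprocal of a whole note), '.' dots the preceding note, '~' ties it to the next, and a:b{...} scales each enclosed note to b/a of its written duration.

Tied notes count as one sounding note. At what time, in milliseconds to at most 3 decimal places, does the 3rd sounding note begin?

note 3 onset = 1b = 315.789ms

1. 0.0ms @ 0 + 157.895ms (1/2)
2. 157.895ms @ 1/2 + 157.895ms (1/2)
3. 315.789ms @ 1 + 157.895ms (1/2)
4. 473.684ms @ 3/2 + 473.684ms (3/2)
5. 947.368ms @ 3 + 315.789ms (1)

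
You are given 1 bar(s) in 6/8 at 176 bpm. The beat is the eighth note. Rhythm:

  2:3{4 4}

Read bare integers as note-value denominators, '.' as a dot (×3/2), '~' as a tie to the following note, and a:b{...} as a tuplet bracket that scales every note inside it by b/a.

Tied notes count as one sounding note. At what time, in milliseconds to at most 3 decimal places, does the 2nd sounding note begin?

note 2 onset = 3b = 1022.727ms

1. 0.0ms @ 0 + 1022.727ms (3)
2. 1022.727ms @ 3 + 1022.727ms (3)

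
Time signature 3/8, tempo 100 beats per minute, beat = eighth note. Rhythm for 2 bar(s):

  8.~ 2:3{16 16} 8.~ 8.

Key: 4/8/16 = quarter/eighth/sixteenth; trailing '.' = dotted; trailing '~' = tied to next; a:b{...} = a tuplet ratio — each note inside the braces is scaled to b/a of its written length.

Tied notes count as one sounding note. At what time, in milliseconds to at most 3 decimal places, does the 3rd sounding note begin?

note 3 onset = 3b = 1800.0ms

1. 0.0ms @ 0 + 1350.0ms (9/4)
2. 1350.0ms @ 9/4 + 450.0ms (3/4)
3. 1800.0ms @ 3 + 1800.0ms (3)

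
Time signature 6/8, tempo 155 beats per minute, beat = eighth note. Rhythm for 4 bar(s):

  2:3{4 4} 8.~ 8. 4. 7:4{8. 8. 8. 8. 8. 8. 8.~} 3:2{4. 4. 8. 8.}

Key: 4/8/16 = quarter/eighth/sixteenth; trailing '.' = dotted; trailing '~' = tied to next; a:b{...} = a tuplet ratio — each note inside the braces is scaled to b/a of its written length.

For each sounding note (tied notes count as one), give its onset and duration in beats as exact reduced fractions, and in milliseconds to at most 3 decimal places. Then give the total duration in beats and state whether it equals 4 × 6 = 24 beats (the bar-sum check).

1) 0.0ms=0b +1161.29ms=3b
2) 1161.29ms=3b +1161.29ms=3b
3) 2322.581ms=6b +1161.29ms=3b
4) 3483.871ms=9b +1161.29ms=3b
5) 4645.161ms=12b +331.797ms=6/7b
6) 4976.959ms=90/7b +331.797ms=6/7b
7) 5308.756ms=96/7b +331.797ms=6/7b
8) 5640.553ms=102/7b +331.797ms=6/7b
9) 5972.35ms=108/7b +331.797ms=6/7b
10) 6304.147ms=114/7b +331.797ms=6/7b
11) 6635.945ms=120/7b +1105.991ms=20/7b
12) 7741.935ms=20b +774.194ms=2b
13) 8516.129ms=22b +387.097ms=1b
14) 8903.226ms=23b +387.097ms=1b
Σ=24b of 24 (155bpm 6/8) — PASS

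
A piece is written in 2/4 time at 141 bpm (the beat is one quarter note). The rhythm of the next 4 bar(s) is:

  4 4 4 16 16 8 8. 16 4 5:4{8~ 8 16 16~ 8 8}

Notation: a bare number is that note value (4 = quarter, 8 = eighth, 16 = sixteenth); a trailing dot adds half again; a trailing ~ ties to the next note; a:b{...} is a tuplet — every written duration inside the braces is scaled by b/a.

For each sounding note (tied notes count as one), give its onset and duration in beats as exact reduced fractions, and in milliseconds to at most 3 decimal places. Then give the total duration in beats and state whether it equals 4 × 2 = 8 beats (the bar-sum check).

1) 0.0ms=0b +425.532ms=1b
2) 425.532ms=1b +425.532ms=1b
3) 851.064ms=2b +425.532ms=1b
4) 1276.596ms=3b +106.383ms=1/4b
5) 1382.979ms=13/4b +106.383ms=1/4b
6) 1489.362ms=7/2b +212.766ms=1/2b
7) 1702.128ms=4b +319.149ms=3/4b
8) 2021.277ms=19/4b +106.383ms=1/4b
9) 2127.66ms=5b +425.532ms=1b
10) 2553.191ms=6b +340.426ms=4/5b
11) 2893.617ms=34/5b +85.106ms=1/5b
12) 2978.723ms=7b +255.319ms=3/5b
13) 3234.043ms=38/5b +170.213ms=2/5b
Σ=8b of 8 (141bpm 2/4) — PASS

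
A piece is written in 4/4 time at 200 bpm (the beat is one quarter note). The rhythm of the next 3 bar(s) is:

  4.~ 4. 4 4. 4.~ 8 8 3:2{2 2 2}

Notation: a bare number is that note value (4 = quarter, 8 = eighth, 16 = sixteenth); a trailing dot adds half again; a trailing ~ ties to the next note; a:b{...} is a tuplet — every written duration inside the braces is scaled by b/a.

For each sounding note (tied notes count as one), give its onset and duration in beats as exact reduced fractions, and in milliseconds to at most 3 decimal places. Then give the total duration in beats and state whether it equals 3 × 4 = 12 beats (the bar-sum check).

1) 0.0ms=0b +900.0ms=3b
2) 900.0ms=3b +300.0ms=1b
3) 1200.0ms=4b +450.0ms=3/2b
4) 1650.0ms=11/2b +600.0ms=2b
5) 2250.0ms=15/2b +150.0ms=1/2b
6) 2400.0ms=8b +400.0ms=4/3b
7) 2800.0ms=28/3b +400.0ms=4/3b
8) 3200.0ms=32/3b +400.0ms=4/3b
Σ=12b of 12 (200bpm 4/4) — PASS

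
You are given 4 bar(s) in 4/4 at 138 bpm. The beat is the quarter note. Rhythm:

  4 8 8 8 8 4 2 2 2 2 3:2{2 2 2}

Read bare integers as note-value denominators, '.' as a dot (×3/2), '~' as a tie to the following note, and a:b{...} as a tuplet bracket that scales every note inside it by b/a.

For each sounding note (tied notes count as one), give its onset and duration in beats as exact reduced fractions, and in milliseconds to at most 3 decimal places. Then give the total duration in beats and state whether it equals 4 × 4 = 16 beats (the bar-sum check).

1) 0.0ms=0b +434.783ms=1b
2) 434.783ms=1b +217.391ms=1/2b
3) 652.174ms=3/2b +217.391ms=1/2b
4) 869.565ms=2b +217.391ms=1/2b
5) 1086.957ms=5/2b +217.391ms=1/2b
6) 1304.348ms=3b +434.783ms=1b
7) 1739.13ms=4b +869.565ms=2b
8) 2608.696ms=6b +869.565ms=2b
9) 3478.261ms=8b +869.565ms=2b
10) 4347.826ms=10b +869.565ms=2b
11) 5217.391ms=12b +579.71ms=4/3b
12) 5797.101ms=40/3b +579.71ms=4/3b
13) 6376.812ms=44/3b +579.71ms=4/3b
Σ=16b of 16 (138bpm 4/4) — PASS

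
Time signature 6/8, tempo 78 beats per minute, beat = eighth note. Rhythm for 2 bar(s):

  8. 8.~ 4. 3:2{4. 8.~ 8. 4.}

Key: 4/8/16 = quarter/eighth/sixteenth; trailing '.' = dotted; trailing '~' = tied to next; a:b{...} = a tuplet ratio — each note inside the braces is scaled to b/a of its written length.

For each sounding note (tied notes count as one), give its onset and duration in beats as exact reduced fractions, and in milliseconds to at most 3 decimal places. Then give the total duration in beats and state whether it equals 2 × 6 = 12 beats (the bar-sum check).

1) 0.0ms=0b +1153.846ms=3/2b
2) 1153.846ms=3/2b +3461.538ms=9/2b
3) 4615.385ms=6b +1538.462ms=2b
4) 6153.846ms=8b +1538.462ms=2b
5) 7692.308ms=10b +1538.462ms=2b
Σ=12b of 12 (78bpm 6/8) — PASS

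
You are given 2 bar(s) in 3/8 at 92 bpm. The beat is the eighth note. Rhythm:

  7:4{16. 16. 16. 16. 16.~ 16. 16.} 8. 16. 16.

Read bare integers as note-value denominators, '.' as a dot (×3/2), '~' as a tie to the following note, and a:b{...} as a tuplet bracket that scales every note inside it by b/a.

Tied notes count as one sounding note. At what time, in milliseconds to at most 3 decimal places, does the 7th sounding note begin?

note 7 onset = 3b = 1956.522ms

1. 0.0ms @ 0 + 279.503ms (3/7)
2. 279.503ms @ 3/7 + 279.503ms (3/7)
3. 559.006ms @ 6/7 + 279.503ms (3/7)
4. 838.509ms @ 9/7 + 279.503ms (3/7)
5. 1118.012ms @ 12/7 + 559.006ms (6/7)
6. 1677.019ms @ 18/7 + 279.503ms (3/7)
7. 1956.522ms @ 3 + 978.261ms (3/2)
8. 2934.783ms @ 9/2 + 489.13ms (3/4)
9. 3423.913ms @ 21/4 + 489.13ms (3/4)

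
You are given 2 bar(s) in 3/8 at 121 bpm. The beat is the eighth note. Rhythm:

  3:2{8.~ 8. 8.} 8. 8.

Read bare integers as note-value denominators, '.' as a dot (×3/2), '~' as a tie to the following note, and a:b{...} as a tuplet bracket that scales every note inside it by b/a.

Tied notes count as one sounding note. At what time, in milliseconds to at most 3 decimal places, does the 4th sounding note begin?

1. 0.0ms @ 0 + 991.736ms (2)
2. 991.736ms @ 2 + 495.868ms (1)
3. 1487.603ms @ 3 + 743.802ms (3/2)
4. 2231.405ms @ 9/2 + 743.802ms (3/2)

note 4 onset = 9/2b = 2231.405ms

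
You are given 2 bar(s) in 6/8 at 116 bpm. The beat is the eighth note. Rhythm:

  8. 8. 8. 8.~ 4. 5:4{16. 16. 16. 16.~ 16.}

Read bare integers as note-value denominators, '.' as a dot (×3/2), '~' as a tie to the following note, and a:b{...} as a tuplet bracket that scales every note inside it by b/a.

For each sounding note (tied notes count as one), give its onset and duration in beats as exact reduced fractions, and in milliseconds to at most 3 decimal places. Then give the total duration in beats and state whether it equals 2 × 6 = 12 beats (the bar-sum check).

1) 0.0ms=0b +775.862ms=3/2b
2) 775.862ms=3/2b +775.862ms=3/2b
3) 1551.724ms=3b +775.862ms=3/2b
4) 2327.586ms=9/2b +2327.586ms=9/2b
5) 4655.172ms=9b +310.345ms=3/5b
6) 4965.517ms=48/5b +310.345ms=3/5b
7) 5275.862ms=51/5b +310.345ms=3/5b
8) 5586.207ms=54/5b +620.69ms=6/5b
Σ=12b of 12 (116bpm 6/8) — PASS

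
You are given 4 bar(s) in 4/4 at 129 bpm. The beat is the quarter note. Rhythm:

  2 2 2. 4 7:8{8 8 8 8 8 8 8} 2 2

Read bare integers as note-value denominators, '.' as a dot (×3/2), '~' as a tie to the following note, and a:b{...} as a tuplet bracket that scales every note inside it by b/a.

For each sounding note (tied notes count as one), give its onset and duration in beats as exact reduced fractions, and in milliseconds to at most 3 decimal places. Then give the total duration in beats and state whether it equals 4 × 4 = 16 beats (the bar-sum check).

1) 0.0ms=0b +930.233ms=2b
2) 930.233ms=2b +930.233ms=2b
3) 1860.465ms=4b +1395.349ms=3b
4) 3255.814ms=7b +465.116ms=1b
5) 3720.93ms=8b +265.781ms=4/7b
6) 3986.711ms=60/7b +265.781ms=4/7b
7) 4252.492ms=64/7b +265.781ms=4/7b
8) 4518.272ms=68/7b +265.781ms=4/7b
9) 4784.053ms=72/7b +265.781ms=4/7b
10) 5049.834ms=76/7b +265.781ms=4/7b
11) 5315.615ms=80/7b +265.781ms=4/7b
12) 5581.395ms=12b +930.233ms=2b
13) 6511.628ms=14b +930.233ms=2b
Σ=16b of 16 (129bpm 4/4) — PASS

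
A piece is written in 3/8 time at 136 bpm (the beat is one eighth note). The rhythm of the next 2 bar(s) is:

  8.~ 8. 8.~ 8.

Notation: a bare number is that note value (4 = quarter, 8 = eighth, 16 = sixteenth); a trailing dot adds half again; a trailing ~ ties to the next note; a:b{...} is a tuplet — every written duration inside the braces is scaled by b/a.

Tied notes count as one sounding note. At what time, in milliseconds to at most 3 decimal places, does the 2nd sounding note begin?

note 2 onset = 3b = 1323.529ms

1. 0.0ms @ 0 + 1323.529ms (3)
2. 1323.529ms @ 3 + 1323.529ms (3)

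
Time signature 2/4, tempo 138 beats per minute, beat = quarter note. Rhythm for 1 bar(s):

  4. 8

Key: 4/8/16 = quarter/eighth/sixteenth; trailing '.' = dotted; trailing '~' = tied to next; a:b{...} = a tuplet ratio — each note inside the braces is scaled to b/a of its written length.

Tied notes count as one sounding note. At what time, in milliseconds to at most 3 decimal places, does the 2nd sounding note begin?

note 2 onset = 3/2b = 652.174ms

1. 0.0ms @ 0 + 652.174ms (3/2)
2. 652.174ms @ 3/2 + 217.391ms (1/2)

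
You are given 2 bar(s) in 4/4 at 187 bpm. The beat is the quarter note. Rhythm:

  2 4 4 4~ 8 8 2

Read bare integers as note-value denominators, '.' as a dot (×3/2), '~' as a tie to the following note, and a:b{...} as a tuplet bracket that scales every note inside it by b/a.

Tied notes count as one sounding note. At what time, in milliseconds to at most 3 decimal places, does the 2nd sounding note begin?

note 2 onset = 2b = 641.711ms

1. 0.0ms @ 0 + 641.711ms (2)
2. 641.711ms @ 2 + 320.856ms (1)
3. 962.567ms @ 3 + 320.856ms (1)
4. 1283.422ms @ 4 + 481.283ms (3/2)
5. 1764.706ms @ 11/2 + 160.428ms (1/2)
6. 1925.134ms @ 6 + 641.711ms (2)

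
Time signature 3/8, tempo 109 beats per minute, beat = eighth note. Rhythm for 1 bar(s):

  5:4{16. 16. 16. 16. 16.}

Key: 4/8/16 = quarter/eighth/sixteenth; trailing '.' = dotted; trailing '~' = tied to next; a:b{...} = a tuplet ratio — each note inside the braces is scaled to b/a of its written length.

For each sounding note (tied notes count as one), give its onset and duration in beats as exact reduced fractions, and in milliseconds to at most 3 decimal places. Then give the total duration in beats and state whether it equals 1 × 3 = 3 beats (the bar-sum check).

1) 0.0ms=0b +330.275ms=3/5b
2) 330.275ms=3/5b +330.275ms=3/5b
3) 660.55ms=6/5b +330.275ms=3/5b
4) 990.826ms=9/5b +330.275ms=3/5b
5) 1321.101ms=12/5b +330.275ms=3/5b
Σ=3b of 3 (109bpm 3/8) — PASS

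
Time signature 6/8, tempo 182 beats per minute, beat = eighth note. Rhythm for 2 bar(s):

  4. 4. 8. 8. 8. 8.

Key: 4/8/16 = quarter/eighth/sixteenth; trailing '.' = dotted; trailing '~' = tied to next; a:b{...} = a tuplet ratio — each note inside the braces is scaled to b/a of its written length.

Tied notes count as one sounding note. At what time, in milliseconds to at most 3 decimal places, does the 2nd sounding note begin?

1. 0.0ms @ 0 + 989.011ms (3)
2. 989.011ms @ 3 + 989.011ms (3)
3. 1978.022ms @ 6 + 494.505ms (3/2)
4. 2472.527ms @ 15/2 + 494.505ms (3/2)
5. 2967.033ms @ 9 + 494.505ms (3/2)
6. 3461.538ms @ 21/2 + 494.505ms (3/2)

note 2 onset = 3b = 989.011ms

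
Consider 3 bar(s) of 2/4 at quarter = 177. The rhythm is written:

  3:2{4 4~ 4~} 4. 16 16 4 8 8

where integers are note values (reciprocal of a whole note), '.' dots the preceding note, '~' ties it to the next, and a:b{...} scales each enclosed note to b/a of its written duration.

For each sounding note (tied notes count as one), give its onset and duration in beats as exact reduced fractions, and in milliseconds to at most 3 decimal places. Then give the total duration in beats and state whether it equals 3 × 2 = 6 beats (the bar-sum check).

1) 0.0ms=0b +225.989ms=2/3b
2) 225.989ms=2/3b +960.452ms=17/6b
3) 1186.441ms=7/2b +84.746ms=1/4b
4) 1271.186ms=15/4b +84.746ms=1/4b
5) 1355.932ms=4b +338.983ms=1b
6) 1694.915ms=5b +169.492ms=1/2b
7) 1864.407ms=11/2b +169.492ms=1/2b
Σ=6b of 6 (177bpm 2/4) — PASS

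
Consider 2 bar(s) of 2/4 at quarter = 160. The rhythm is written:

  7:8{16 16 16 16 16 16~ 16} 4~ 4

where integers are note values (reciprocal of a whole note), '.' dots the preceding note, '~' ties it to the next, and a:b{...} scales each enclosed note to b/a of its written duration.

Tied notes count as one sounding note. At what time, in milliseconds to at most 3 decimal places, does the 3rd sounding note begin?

note 3 onset = 4/7b = 214.286ms

1. 0.0ms @ 0 + 107.143ms (2/7)
2. 107.143ms @ 2/7 + 107.143ms (2/7)
3. 214.286ms @ 4/7 + 107.143ms (2/7)
4. 321.429ms @ 6/7 + 107.143ms (2/7)
5. 428.571ms @ 8/7 + 107.143ms (2/7)
6. 535.714ms @ 10/7 + 214.286ms (4/7)
7. 750.0ms @ 2 + 750.0ms (2)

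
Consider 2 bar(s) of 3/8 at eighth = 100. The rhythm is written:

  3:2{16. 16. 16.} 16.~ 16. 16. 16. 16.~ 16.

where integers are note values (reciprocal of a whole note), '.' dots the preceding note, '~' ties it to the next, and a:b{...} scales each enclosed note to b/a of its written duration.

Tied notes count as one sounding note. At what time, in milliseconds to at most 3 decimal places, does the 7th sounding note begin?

note 7 onset = 9/2b = 2700.0ms

1. 0.0ms @ 0 + 300.0ms (1/2)
2. 300.0ms @ 1/2 + 300.0ms (1/2)
3. 600.0ms @ 1 + 300.0ms (1/2)
4. 900.0ms @ 3/2 + 900.0ms (3/2)
5. 1800.0ms @ 3 + 450.0ms (3/4)
6. 2250.0ms @ 15/4 + 450.0ms (3/4)
7. 2700.0ms @ 9/2 + 900.0ms (3/2)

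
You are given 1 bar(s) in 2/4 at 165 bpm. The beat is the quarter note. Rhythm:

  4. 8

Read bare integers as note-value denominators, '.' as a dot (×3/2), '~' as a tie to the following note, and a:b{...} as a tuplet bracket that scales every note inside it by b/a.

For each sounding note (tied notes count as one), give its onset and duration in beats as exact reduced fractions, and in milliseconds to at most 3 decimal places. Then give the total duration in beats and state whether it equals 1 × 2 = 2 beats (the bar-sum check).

1) 0.0ms=0b +545.455ms=3/2b
2) 545.455ms=3/2b +181.818ms=1/2b
Σ=2b of 2 (165bpm 2/4) — PASS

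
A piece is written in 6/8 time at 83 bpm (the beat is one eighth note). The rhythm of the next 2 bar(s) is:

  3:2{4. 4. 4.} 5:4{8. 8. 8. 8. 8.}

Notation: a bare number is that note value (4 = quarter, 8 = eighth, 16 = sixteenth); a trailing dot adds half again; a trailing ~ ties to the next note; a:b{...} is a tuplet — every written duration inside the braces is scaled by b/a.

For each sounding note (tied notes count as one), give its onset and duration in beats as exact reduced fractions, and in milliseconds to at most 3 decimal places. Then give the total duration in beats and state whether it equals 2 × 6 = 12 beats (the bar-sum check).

1) 0.0ms=0b +1445.783ms=2b
2) 1445.783ms=2b +1445.783ms=2b
3) 2891.566ms=4b +1445.783ms=2b
4) 4337.349ms=6b +867.47ms=6/5b
5) 5204.819ms=36/5b +867.47ms=6/5b
6) 6072.289ms=42/5b +867.47ms=6/5b
7) 6939.759ms=48/5b +867.47ms=6/5b
8) 7807.229ms=54/5b +867.47ms=6/5b
Σ=12b of 12 (83bpm 6/8) — PASS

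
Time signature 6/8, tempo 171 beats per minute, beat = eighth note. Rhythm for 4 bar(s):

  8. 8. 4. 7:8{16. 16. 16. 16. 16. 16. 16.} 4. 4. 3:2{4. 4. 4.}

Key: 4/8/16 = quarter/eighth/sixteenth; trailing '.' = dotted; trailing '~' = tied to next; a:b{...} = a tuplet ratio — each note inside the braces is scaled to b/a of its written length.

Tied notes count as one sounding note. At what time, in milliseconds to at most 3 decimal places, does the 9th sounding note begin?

note 9 onset = 72/7b = 3609.023ms

1. 0.0ms @ 0 + 526.316ms (3/2)
2. 526.316ms @ 3/2 + 526.316ms (3/2)
3. 1052.632ms @ 3 + 1052.632ms (3)
4. 2105.263ms @ 6 + 300.752ms (6/7)
5. 2406.015ms @ 48/7 + 300.752ms (6/7)
6. 2706.767ms @ 54/7 + 300.752ms (6/7)
7. 3007.519ms @ 60/7 + 300.752ms (6/7)
8. 3308.271ms @ 66/7 + 300.752ms (6/7)
9. 3609.023ms @ 72/7 + 300.752ms (6/7)
10. 3909.774ms @ 78/7 + 300.752ms (6/7)
11. 4210.526ms @ 12 + 1052.632ms (3)
12. 5263.158ms @ 15 + 1052.632ms (3)
13. 6315.789ms @ 18 + 701.754ms (2)
14. 7017.544ms @ 20 + 701.754ms (2)
15. 7719.298ms @ 22 + 701.754ms (2)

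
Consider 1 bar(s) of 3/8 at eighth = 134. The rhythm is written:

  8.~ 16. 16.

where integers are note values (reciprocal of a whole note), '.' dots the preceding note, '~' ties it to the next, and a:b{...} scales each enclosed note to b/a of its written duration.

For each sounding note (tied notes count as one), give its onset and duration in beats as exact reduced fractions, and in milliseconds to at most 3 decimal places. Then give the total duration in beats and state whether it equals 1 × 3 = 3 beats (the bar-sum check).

1) 0.0ms=0b +1007.463ms=9/4b
2) 1007.463ms=9/4b +335.821ms=3/4b
Σ=3b of 3 (134bpm 3/8) — PASS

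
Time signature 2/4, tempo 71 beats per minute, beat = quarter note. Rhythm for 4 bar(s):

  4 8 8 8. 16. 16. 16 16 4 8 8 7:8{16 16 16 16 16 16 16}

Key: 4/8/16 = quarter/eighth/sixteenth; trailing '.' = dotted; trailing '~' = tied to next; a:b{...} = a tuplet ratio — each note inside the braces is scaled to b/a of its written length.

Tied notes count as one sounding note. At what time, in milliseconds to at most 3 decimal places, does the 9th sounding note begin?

1. 0.0ms @ 0 + 845.07ms (1)
2. 845.07ms @ 1 + 422.535ms (1/2)
3. 1267.606ms @ 3/2 + 422.535ms (1/2)
4. 1690.141ms @ 2 + 633.803ms (3/4)
5. 2323.944ms @ 11/4 + 316.901ms (3/8)
6. 2640.845ms @ 25/8 + 316.901ms (3/8)
7. 2957.746ms @ 7/2 + 211.268ms (1/4)
8. 3169.014ms @ 15/4 + 211.268ms (1/4)
9. 3380.282ms @ 4 + 845.07ms (1)
10. 4225.352ms @ 5 + 422.535ms (1/2)
11. 4647.887ms @ 11/2 + 422.535ms (1/2)
12. 5070.423ms @ 6 + 241.449ms (2/7)
13. 5311.871ms @ 44/7 + 241.449ms (2/7)
14. 5553.32ms @ 46/7 + 241.449ms (2/7)
15. 5794.769ms @ 48/7 + 241.449ms (2/7)
16. 6036.217ms @ 50/7 + 241.449ms (2/7)
17. 6277.666ms @ 52/7 + 241.449ms (2/7)
18. 6519.115ms @ 54/7 + 241.449ms (2/7)

note 9 onset = 4b = 3380.282ms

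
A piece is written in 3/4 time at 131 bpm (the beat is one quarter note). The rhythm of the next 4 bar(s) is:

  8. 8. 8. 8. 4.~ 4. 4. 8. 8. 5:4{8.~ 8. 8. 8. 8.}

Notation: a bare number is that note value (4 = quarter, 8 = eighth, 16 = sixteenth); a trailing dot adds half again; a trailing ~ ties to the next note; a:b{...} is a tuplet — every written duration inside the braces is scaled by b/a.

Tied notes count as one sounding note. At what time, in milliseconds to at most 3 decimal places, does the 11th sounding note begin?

note 11 onset = 54/5b = 4946.565ms

1. 0.0ms @ 0 + 343.511ms (3/4)
2. 343.511ms @ 3/4 + 343.511ms (3/4)
3. 687.023ms @ 3/2 + 343.511ms (3/4)
4. 1030.534ms @ 9/4 + 343.511ms (3/4)
5. 1374.046ms @ 3 + 1374.046ms (3)
6. 2748.092ms @ 6 + 687.023ms (3/2)
7. 3435.115ms @ 15/2 + 343.511ms (3/4)
8. 3778.626ms @ 33/4 + 343.511ms (3/4)
9. 4122.137ms @ 9 + 549.618ms (6/5)
10. 4671.756ms @ 51/5 + 274.809ms (3/5)
11. 4946.565ms @ 54/5 + 274.809ms (3/5)
12. 5221.374ms @ 57/5 + 274.809ms (3/5)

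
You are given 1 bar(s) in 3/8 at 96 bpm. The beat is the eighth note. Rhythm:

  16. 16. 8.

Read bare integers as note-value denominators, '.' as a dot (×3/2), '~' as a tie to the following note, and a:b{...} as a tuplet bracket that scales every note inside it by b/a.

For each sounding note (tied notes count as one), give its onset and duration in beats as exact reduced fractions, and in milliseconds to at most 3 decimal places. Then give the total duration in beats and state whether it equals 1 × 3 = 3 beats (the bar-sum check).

1) 0.0ms=0b +468.75ms=3/4b
2) 468.75ms=3/4b +468.75ms=3/4b
3) 937.5ms=3/2b +937.5ms=3/2b
Σ=3b of 3 (96bpm 3/8) — PASS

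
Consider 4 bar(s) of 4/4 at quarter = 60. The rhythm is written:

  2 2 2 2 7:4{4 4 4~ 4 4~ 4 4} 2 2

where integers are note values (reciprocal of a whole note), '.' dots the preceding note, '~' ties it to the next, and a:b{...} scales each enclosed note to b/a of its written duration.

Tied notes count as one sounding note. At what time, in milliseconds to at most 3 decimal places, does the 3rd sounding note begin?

note 3 onset = 4b = 4000.0ms

1. 0.0ms @ 0 + 2000.0ms (2)
2. 2000.0ms @ 2 + 2000.0ms (2)
3. 4000.0ms @ 4 + 2000.0ms (2)
4. 6000.0ms @ 6 + 2000.0ms (2)
5. 8000.0ms @ 8 + 571.429ms (4/7)
6. 8571.429ms @ 60/7 + 571.429ms (4/7)
7. 9142.857ms @ 64/7 + 1142.857ms (8/7)
8. 10285.714ms @ 72/7 + 1142.857ms (8/7)
9. 11428.571ms @ 80/7 + 571.429ms (4/7)
10. 12000.0ms @ 12 + 2000.0ms (2)
11. 14000.0ms @ 14 + 2000.0ms (2)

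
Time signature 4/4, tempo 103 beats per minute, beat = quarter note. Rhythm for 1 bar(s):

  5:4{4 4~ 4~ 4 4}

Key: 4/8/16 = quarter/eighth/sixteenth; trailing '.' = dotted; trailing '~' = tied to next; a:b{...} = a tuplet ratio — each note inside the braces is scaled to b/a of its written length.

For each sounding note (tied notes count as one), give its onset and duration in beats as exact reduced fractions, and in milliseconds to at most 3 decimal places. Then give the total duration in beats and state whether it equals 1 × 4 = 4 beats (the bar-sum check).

1) 0.0ms=0b +466.019ms=4/5b
2) 466.019ms=4/5b +1398.058ms=12/5b
3) 1864.078ms=16/5b +466.019ms=4/5b
Σ=4b of 4 (103bpm 4/4) — PASS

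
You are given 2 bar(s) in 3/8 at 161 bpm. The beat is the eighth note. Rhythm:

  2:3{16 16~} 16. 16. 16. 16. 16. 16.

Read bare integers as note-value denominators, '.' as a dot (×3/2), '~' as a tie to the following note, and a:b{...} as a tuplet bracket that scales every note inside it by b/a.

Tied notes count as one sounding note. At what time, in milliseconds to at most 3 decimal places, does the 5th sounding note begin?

note 5 onset = 15/4b = 1397.516ms

1. 0.0ms @ 0 + 279.503ms (3/4)
2. 279.503ms @ 3/4 + 559.006ms (3/2)
3. 838.509ms @ 9/4 + 279.503ms (3/4)
4. 1118.012ms @ 3 + 279.503ms (3/4)
5. 1397.516ms @ 15/4 + 279.503ms (3/4)
6. 1677.019ms @ 9/2 + 279.503ms (3/4)
7. 1956.522ms @ 21/4 + 279.503ms (3/4)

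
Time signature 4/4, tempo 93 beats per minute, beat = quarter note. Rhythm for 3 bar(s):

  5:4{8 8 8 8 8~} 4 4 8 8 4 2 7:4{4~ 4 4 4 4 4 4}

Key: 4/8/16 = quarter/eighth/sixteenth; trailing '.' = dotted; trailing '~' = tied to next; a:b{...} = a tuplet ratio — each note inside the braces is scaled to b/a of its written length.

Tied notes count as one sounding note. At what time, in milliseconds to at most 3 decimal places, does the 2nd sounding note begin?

1. 0.0ms @ 0 + 258.065ms (2/5)
2. 258.065ms @ 2/5 + 258.065ms (2/5)
3. 516.129ms @ 4/5 + 258.065ms (2/5)
4. 774.194ms @ 6/5 + 258.065ms (2/5)
5. 1032.258ms @ 8/5 + 903.226ms (7/5)
6. 1935.484ms @ 3 + 645.161ms (1)
7. 2580.645ms @ 4 + 322.581ms (1/2)
8. 2903.226ms @ 9/2 + 322.581ms (1/2)
9. 3225.806ms @ 5 + 645.161ms (1)
10. 3870.968ms @ 6 + 1290.323ms (2)
11. 5161.29ms @ 8 + 737.327ms (8/7)
12. 5898.618ms @ 64/7 + 368.664ms (4/7)
13. 6267.281ms @ 68/7 + 368.664ms (4/7)
14. 6635.945ms @ 72/7 + 368.664ms (4/7)
15. 7004.608ms @ 76/7 + 368.664ms (4/7)
16. 7373.272ms @ 80/7 + 368.664ms (4/7)

note 2 onset = 2/5b = 258.065ms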